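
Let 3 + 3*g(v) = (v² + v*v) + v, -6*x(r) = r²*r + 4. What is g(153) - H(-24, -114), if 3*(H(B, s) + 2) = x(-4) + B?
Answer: 46988/3 ≈ 15663.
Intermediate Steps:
x(r) = -⅔ - r³/6 (x(r) = -(r²*r + 4)/6 = -(r³ + 4)/6 = -(4 + r³)/6 = -⅔ - r³/6)
g(v) = -1 + v/3 + 2*v²/3 (g(v) = -1 + ((v² + v*v) + v)/3 = -1 + ((v² + v²) + v)/3 = -1 + (2*v² + v)/3 = -1 + (v + 2*v²)/3 = -1 + (v/3 + 2*v²/3) = -1 + v/3 + 2*v²/3)
H(B, s) = 4/3 + B/3 (H(B, s) = -2 + ((-⅔ - ⅙*(-4)³) + B)/3 = -2 + ((-⅔ - ⅙*(-64)) + B)/3 = -2 + ((-⅔ + 32/3) + B)/3 = -2 + (10 + B)/3 = -2 + (10/3 + B/3) = 4/3 + B/3)
g(153) - H(-24, -114) = (-1 + (⅓)*153 + (⅔)*153²) - (4/3 + (⅓)*(-24)) = (-1 + 51 + (⅔)*23409) - (4/3 - 8) = (-1 + 51 + 15606) - 1*(-20/3) = 15656 + 20/3 = 46988/3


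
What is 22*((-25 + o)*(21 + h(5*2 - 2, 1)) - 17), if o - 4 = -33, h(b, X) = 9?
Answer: -36014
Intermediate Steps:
o = -29 (o = 4 - 33 = -29)
22*((-25 + o)*(21 + h(5*2 - 2, 1)) - 17) = 22*((-25 - 29)*(21 + 9) - 17) = 22*(-54*30 - 17) = 22*(-1620 - 17) = 22*(-1637) = -36014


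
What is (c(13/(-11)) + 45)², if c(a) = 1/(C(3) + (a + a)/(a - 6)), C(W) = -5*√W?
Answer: 442301718127876/218461825201 - 1312538531410*√3/218461825201 ≈ 2014.2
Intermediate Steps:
c(a) = 1/(-5*√3 + 2*a/(-6 + a)) (c(a) = 1/(-5*√3 + (a + a)/(a - 6)) = 1/(-5*√3 + (2*a)/(-6 + a)) = 1/(-5*√3 + 2*a/(-6 + a)))
(c(13/(-11)) + 45)² = ((-6 + 13/(-11))/(2*(13/(-11)) + 30*√3 - 5*13/(-11)*√3) + 45)² = ((-6 + 13*(-1/11))/(2*(13*(-1/11)) + 30*√3 - 5*13*(-1/11)*√3) + 45)² = ((-6 - 13/11)/(2*(-13/11) + 30*√3 - 5*(-13/11)*√3) + 45)² = (-79/11/(-26/11 + 30*√3 + 65*√3/11) + 45)² = (-79/11/(-26/11 + 395*√3/11) + 45)² = (-79/(11*(-26/11 + 395*√3/11)) + 45)² = (45 - 79/(11*(-26/11 + 395*√3/11)))²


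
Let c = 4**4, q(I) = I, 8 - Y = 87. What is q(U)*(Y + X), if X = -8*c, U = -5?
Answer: 10635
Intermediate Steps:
Y = -79 (Y = 8 - 1*87 = 8 - 87 = -79)
c = 256
X = -2048 (X = -8*256 = -2048)
q(U)*(Y + X) = -5*(-79 - 2048) = -5*(-2127) = 10635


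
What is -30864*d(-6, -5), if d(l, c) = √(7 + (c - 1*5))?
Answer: -30864*I*√3 ≈ -53458.0*I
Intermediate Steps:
d(l, c) = √(2 + c) (d(l, c) = √(7 + (c - 5)) = √(7 + (-5 + c)) = √(2 + c))
-30864*d(-6, -5) = -30864*√(2 - 5) = -30864*I*√3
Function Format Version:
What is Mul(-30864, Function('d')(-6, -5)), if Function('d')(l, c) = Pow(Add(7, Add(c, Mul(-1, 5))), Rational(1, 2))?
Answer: Mul(-30864, I, Pow(3, Rational(1, 2))) ≈ Mul(-53458., I)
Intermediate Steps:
Function('d')(l, c) = Pow(Add(2, c), Rational(1, 2)) (Function('d')(l, c) = Pow(Add(7, Add(c, -5)), Rational(1, 2)) = Pow(Add(7, Add(-5, c)), Rational(1, 2)) = Pow(Add(2, c), Rational(1, 2)))
Mul(-30864, Function('d')(-6, -5)) = Mul(-30864, Pow(Add(2, -5), Rational(1, 2))) = Mul(-30864, Pow(-3, Rational(1, 2))) = Mul(-30864, Mul(I, Pow(3, Rational(1, 2)))) = Mul(-30864, I, Pow(3, Rational(1, 2)))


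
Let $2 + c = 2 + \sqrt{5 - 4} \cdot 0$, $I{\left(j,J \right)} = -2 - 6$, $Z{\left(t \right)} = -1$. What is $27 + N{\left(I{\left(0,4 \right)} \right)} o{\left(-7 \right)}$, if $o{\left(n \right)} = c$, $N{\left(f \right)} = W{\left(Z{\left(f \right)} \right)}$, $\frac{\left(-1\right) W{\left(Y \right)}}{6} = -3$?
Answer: $27$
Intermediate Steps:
$W{\left(Y \right)} = 18$ ($W{\left(Y \right)} = \left(-6\right) \left(-3\right) = 18$)
$I{\left(j,J \right)} = -8$ ($I{\left(j,J \right)} = -2 - 6 = -8$)
$N{\left(f \right)} = 18$
$c = 0$ ($c = -2 + \left(2 + \sqrt{5 - 4} \cdot 0\right) = -2 + \left(2 + \sqrt{1} \cdot 0\right) = -2 + \left(2 + 1 \cdot 0\right) = -2 + \left(2 + 0\right) = -2 + 2 = 0$)
$o{\left(n \right)} = 0$
$27 + N{\left(I{\left(0,4 \right)} \right)} o{\left(-7 \right)} = 27 + 18 \cdot 0 = 27 + 0 = 27$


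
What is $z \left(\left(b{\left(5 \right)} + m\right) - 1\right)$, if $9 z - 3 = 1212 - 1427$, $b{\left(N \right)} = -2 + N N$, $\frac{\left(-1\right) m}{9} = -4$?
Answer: $- \frac{12296}{9} \approx -1366.2$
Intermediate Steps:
$m = 36$ ($m = \left(-9\right) \left(-4\right) = 36$)
$b{\left(N \right)} = -2 + N^{2}$
$z = - \frac{212}{9}$ ($z = \frac{1}{3} + \frac{1212 - 1427}{9} = \frac{1}{3} + \frac{1}{9} \left(-215\right) = \frac{1}{3} - \frac{215}{9} = - \frac{212}{9} \approx -23.556$)
$z \left(\left(b{\left(5 \right)} + m\right) - 1\right) = - \frac{212 \left(\left(\left(-2 + 5^{2}\right) + 36\right) - 1\right)}{9} = - \frac{212 \left(\left(\left(-2 + 25\right) + 36\right) - 1\right)}{9} = - \frac{212 \left(\left(23 + 36\right) - 1\right)}{9} = - \frac{212 \left(59 - 1\right)}{9} = \left(- \frac{212}{9}\right) 58 = - \frac{12296}{9}$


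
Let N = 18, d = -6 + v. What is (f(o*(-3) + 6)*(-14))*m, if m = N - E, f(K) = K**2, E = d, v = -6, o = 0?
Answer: -15120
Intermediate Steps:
d = -12 (d = -6 - 6 = -12)
E = -12
m = 30 (m = 18 - 1*(-12) = 18 + 12 = 30)
(f(o*(-3) + 6)*(-14))*m = ((0*(-3) + 6)**2*(-14))*30 = ((0 + 6)**2*(-14))*30 = (6**2*(-14))*30 = (36*(-14))*30 = -504*30 = -15120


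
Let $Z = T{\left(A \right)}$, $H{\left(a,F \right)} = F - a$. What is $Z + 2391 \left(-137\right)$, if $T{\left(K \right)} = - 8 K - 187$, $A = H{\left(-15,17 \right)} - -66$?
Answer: $-328538$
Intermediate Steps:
$A = 98$ ($A = \left(17 - -15\right) - -66 = \left(17 + 15\right) + 66 = 32 + 66 = 98$)
$T{\left(K \right)} = -187 - 8 K$
$Z = -971$ ($Z = -187 - 784 = -971$)
$Z + 2391 \left(-137\right) = -971 + 2391 \left(-137\right) = -971 - 327567 = -328538$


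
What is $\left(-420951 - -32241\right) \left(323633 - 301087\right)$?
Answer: $-8763855660$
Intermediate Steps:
$\left(-420951 - -32241\right) \left(323633 - 301087\right) = \left(-420951 + 32241\right) 22546 = \left(-388710\right) 22546 = -8763855660$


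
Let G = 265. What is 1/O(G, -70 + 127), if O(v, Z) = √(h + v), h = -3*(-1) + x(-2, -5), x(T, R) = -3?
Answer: √265/265 ≈ 0.061430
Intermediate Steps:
h = 0 (h = -3*(-1) - 3 = 3 - 3 = 0)
O(v, Z) = √v (O(v, Z) = √(0 + v) = √v)
1/O(G, -70 + 127) = 1/(√265) = √265/265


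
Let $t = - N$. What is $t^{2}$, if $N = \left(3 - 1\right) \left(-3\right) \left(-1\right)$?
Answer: $36$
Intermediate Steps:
$N = 6$ ($N = 2 \left(-3\right) \left(-1\right) = \left(-6\right) \left(-1\right) = 6$)
$t = -6$ ($t = \left(-1\right) 6 = -6$)
$t^{2} = \left(-6\right)^{2} = 36$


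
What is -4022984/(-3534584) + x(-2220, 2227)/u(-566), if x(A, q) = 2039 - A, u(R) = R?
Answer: -1597098039/250071818 ≈ -6.3866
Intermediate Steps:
-4022984/(-3534584) + x(-2220, 2227)/u(-566) = -4022984/(-3534584) + (2039 - 1*(-2220))/(-566) = -4022984*(-1/3534584) + (2039 + 2220)*(-1/566) = 502873/441823 + 4259*(-1/566) = 502873/441823 - 4259/566 = -1597098039/250071818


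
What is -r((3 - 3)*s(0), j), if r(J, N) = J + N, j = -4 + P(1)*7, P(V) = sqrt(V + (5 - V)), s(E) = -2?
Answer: 4 - 7*sqrt(5) ≈ -11.652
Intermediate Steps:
P(V) = sqrt(5)
j = -4 + 7*sqrt(5) (j = -4 + sqrt(5)*7 = -4 + 7*sqrt(5) ≈ 11.652)
-r((3 - 3)*s(0), j) = -((3 - 3)*(-2) + (-4 + 7*sqrt(5))) = -(0*(-2) + (-4 + 7*sqrt(5))) = -(0 + (-4 + 7*sqrt(5))) = -(-4 + 7*sqrt(5)) = 4 - 7*sqrt(5)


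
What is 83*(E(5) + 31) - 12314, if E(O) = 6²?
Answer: -6753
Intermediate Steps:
E(O) = 36
83*(E(5) + 31) - 12314 = 83*(36 + 31) - 12314 = 83*67 - 12314 = 5561 - 12314 = -6753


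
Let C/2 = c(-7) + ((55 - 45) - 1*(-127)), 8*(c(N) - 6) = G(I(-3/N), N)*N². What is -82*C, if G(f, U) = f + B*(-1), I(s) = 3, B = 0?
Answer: -52931/2 ≈ -26466.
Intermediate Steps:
G(f, U) = f (G(f, U) = f + 0*(-1) = f + 0 = f)
c(N) = 6 + 3*N²/8 (c(N) = 6 + (3*N²)/8 = 6 + 3*N²/8)
C = 1291/4 (C = 2*((6 + (3/8)*(-7)²) + ((55 - 45) - 1*(-127))) = 2*((6 + (3/8)*49) + (10 + 127)) = 2*((6 + 147/8) + 137) = 2*(195/8 + 137) = 2*(1291/8) = 1291/4 ≈ 322.75)
-82*C = -82*1291/4 = -52931/2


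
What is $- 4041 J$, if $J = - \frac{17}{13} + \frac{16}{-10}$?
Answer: $\frac{763749}{65} \approx 11750.0$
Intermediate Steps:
$J = - \frac{189}{65}$ ($J = \left(-17\right) \frac{1}{13} + 16 \left(- \frac{1}{10}\right) = - \frac{17}{13} - \frac{8}{5} = - \frac{189}{65} \approx -2.9077$)
$- 4041 J = \left(-4041\right) \left(- \frac{189}{65}\right) = \frac{763749}{65}$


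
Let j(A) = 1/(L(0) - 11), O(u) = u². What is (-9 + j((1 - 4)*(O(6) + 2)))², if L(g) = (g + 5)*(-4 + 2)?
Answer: 36100/441 ≈ 81.859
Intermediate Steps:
L(g) = -10 - 2*g (L(g) = (5 + g)*(-2) = -10 - 2*g)
j(A) = -1/21 (j(A) = 1/((-10 - 2*0) - 11) = 1/((-10 + 0) - 11) = 1/(-10 - 11) = 1/(-21) = -1/21)
(-9 + j((1 - 4)*(O(6) + 2)))² = (-9 - 1/21)² = (-190/21)² = 36100/441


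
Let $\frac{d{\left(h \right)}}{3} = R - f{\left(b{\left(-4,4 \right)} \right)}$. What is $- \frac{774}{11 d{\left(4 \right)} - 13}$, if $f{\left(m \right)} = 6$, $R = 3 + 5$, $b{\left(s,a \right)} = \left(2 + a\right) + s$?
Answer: $- \frac{774}{53} \approx -14.604$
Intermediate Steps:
$b{\left(s,a \right)} = 2 + a + s$
$R = 8$
$d{\left(h \right)} = 6$ ($d{\left(h \right)} = 3 \left(8 - 6\right) = 3 \cdot 2 = 6$)
$- \frac{774}{11 d{\left(4 \right)} - 13} = - \frac{774}{11 \cdot 6 - 13} = - \frac{774}{66 - 13} = - \frac{774}{53}$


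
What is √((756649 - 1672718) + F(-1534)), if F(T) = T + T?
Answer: I*√919137 ≈ 958.72*I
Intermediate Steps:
F(T) = 2*T
√((756649 - 1672718) + F(-1534)) = √((756649 - 1672718) + 2*(-1534)) = √(-916069 - 3068) = √(-919137) = I*√919137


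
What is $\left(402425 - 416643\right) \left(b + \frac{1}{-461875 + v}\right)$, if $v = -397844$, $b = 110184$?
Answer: $- \frac{1346832442798310}{859719} \approx -1.5666 \cdot 10^{9}$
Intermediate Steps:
$\left(402425 - 416643\right) \left(b + \frac{1}{-461875 + v}\right) = \left(402425 - 416643\right) \left(110184 + \frac{1}{-461875 - 397844}\right) = - 14218 \left(110184 + \frac{1}{-859719}\right) = - 14218 \left(110184 - \frac{1}{859719}\right) = \left(-14218\right) \frac{94727278295}{859719} = - \frac{1346832442798310}{859719}$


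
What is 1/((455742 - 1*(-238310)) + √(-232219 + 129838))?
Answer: 694052/481708281085 - I*√102381/481708281085 ≈ 1.4408e-6 - 6.6424e-10*I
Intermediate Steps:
1/((455742 - 1*(-238310)) + √(-232219 + 129838)) = 1/((455742 + 238310) + √(-102381)) = 1/(694052 + I*√102381)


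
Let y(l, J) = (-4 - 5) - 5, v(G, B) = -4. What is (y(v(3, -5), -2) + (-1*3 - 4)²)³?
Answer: 42875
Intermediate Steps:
y(l, J) = -14 (y(l, J) = -9 - 5 = -14)
(y(v(3, -5), -2) + (-1*3 - 4)²)³ = (-14 + (-1*3 - 4)²)³ = (-14 + (-3 - 4)²)³ = (-14 + (-7)²)³ = (-14 + 49)³ = 35³ = 42875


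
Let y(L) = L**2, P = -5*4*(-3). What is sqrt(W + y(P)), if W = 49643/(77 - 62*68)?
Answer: sqrt(61467283223)/4139 ≈ 59.900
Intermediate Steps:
P = 60 (P = -20*(-3) = 60)
W = -49643/4139 (W = 49643/(77 - 4216) = 49643/(-4139) = 49643*(-1/4139) = -49643/4139 ≈ -11.994)
sqrt(W + y(P)) = sqrt(-49643/4139 + 60**2) = sqrt(-49643/4139 + 3600) = sqrt(14850757/4139) = sqrt(61467283223)/4139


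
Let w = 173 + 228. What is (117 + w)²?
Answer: 268324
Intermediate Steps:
w = 401
(117 + w)² = (117 + 401)² = 518² = 268324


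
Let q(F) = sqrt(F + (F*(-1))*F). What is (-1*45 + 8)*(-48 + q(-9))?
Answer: 1776 - 111*I*sqrt(10) ≈ 1776.0 - 351.01*I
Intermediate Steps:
q(F) = sqrt(F - F**2) (q(F) = sqrt(F + (-F)*F) = sqrt(F - F**2))
(-1*45 + 8)*(-48 + q(-9)) = (-1*45 + 8)*(-48 + sqrt(-9*(1 - 1*(-9)))) = (-45 + 8)*(-48 + sqrt(-9*(1 + 9))) = -37*(-48 + sqrt(-9*10)) = -37*(-48 + sqrt(-90)) = -37*(-48 + 3*I*sqrt(10)) = 1776 - 111*I*sqrt(10)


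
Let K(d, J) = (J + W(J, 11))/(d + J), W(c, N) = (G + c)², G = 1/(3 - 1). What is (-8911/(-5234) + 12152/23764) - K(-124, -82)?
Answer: 436347043793/12811219928 ≈ 34.060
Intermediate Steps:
G = ½ (G = 1/2 = ½ ≈ 0.50000)
W(c, N) = (½ + c)²
K(d, J) = (J + (1 + 2*J)²/4)/(J + d) (K(d, J) = (J + (1 + 2*J)²/4)/(d + J) = (J + (1 + 2*J)²/4)/(J + d))
(-8911/(-5234) + 12152/23764) - K(-124, -82) = (-8911/(-5234) + 12152/23764) - (-82 + (1 + 2*(-82))²/4)/(-82 - 124) = (-8911*(-1/5234) + 12152*(1/23764)) - (-82 + (1 - 164)²/4)/(-206) = (8911/5234 + 3038/5941) - (-1)*(-82 + (¼)*(-163)²)/206 = 68841143/31095194 - (-1)*(-82 + (¼)*26569)/206 = 68841143/31095194 - (-1)*(-82 + 26569/4)/206 = 68841143/31095194 - (-1)*26241/(206*4) = 68841143/31095194 - 1*(-26241/824) = 68841143/31095194 + 26241/824 = 436347043793/12811219928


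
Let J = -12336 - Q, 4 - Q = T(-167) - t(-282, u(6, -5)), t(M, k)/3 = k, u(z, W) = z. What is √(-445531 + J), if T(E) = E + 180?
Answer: 2*I*√114469 ≈ 676.67*I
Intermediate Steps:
t(M, k) = 3*k
T(E) = 180 + E
Q = 9 (Q = 4 - ((180 - 167) - 3*6) = 4 - (13 - 1*18) = 4 - (13 - 18) = 4 - 1*(-5) = 4 + 5 = 9)
J = -12345 (J = -12336 - 1*9 = -12336 - 9 = -12345)
√(-445531 + J) = √(-445531 - 12345) = √(-457876) = 2*I*√114469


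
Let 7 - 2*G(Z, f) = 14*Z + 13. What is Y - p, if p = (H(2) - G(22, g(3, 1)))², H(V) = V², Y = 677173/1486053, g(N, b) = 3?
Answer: -38519302640/1486053 ≈ -25921.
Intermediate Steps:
Y = 677173/1486053 (Y = 677173*(1/1486053) = 677173/1486053 ≈ 0.45569)
G(Z, f) = -3 - 7*Z (G(Z, f) = 7/2 - (14*Z + 13)/2 = 7/2 - (13 + 14*Z)/2 = 7/2 + (-13/2 - 7*Z) = -3 - 7*Z)
p = 25921 (p = (2² - (-3 - 7*22))² = (4 - (-3 - 154))² = (4 - 1*(-157))² = (4 + 157)² = 161² = 25921)
Y - p = 677173/1486053 - 1*25921 = 677173/1486053 - 25921 = -38519302640/1486053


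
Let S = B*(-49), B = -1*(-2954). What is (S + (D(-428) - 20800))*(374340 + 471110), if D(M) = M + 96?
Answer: -140241555100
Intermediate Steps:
B = 2954
S = -144746 (S = 2954*(-49) = -144746)
D(M) = 96 + M
(S + (D(-428) - 20800))*(374340 + 471110) = (-144746 + ((96 - 428) - 20800))*(374340 + 471110) = (-144746 + (-332 - 20800))*845450 = (-144746 - 21132)*845450 = -165878*845450 = -140241555100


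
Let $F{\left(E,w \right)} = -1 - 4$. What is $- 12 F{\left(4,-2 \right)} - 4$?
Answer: $56$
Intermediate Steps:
$F{\left(E,w \right)} = -5$
$- 12 F{\left(4,-2 \right)} - 4 = \left(-12\right) \left(-5\right) - 4 = 60 - 4 = 56$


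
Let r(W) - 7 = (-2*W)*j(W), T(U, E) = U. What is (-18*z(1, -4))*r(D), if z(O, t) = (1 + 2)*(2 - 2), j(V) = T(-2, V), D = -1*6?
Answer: 0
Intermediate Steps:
D = -6
j(V) = -2
z(O, t) = 0 (z(O, t) = 3*0 = 0)
r(W) = 7 + 4*W (r(W) = 7 - 2*W*(-2) = 7 + 4*W)
(-18*z(1, -4))*r(D) = (-18*0)*(7 + 4*(-6)) = 0*(7 - 24) = 0*(-17) = 0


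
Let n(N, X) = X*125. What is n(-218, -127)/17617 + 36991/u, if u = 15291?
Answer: 408925822/269381547 ≈ 1.5180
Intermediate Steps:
n(N, X) = 125*X
n(-218, -127)/17617 + 36991/u = (125*(-127))/17617 + 36991/15291 = -15875*1/17617 + 36991*(1/15291) = -15875/17617 + 36991/15291 = 408925822/269381547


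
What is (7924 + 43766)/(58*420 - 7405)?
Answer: 10338/3391 ≈ 3.0487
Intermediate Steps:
(7924 + 43766)/(58*420 - 7405) = 51690/(24360 - 7405) = 51690/16955 = 51690*(1/16955) = 10338/3391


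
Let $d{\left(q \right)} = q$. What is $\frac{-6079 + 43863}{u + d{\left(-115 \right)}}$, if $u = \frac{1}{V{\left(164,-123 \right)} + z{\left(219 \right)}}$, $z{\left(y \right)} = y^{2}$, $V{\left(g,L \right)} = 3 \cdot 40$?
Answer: $- \frac{908346252}{2764657} \approx -328.56$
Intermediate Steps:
$V{\left(g,L \right)} = 120$
$u = \frac{1}{48081}$ ($u = \frac{1}{120 + 219^{2}} = \frac{1}{120 + 47961} = \frac{1}{48081} \approx 2.0798 \cdot 10^{-5}$)
$\frac{-6079 + 43863}{u + d{\left(-115 \right)}} = \frac{-6079 + 43863}{\frac{1}{48081} - 115} = \frac{37784}{- \frac{5529314}{48081}} = 37784 \left(- \frac{48081}{5529314}\right) = - \frac{908346252}{2764657}$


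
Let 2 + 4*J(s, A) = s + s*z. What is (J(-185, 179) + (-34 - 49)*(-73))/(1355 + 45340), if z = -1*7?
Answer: 192/1415 ≈ 0.13569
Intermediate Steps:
z = -7
J(s, A) = -½ - 3*s/2 (J(s, A) = -½ + (s + s*(-7))/4 = -½ + (s - 7*s)/4 = -½ + (-6*s)/4 = -½ - 3*s/2)
(J(-185, 179) + (-34 - 49)*(-73))/(1355 + 45340) = ((-½ - 3/2*(-185)) + (-34 - 49)*(-73))/(1355 + 45340) = ((-½ + 555/2) - 83*(-73))/46695 = (277 + 6059)*(1/46695) = 6336*(1/46695) = 192/1415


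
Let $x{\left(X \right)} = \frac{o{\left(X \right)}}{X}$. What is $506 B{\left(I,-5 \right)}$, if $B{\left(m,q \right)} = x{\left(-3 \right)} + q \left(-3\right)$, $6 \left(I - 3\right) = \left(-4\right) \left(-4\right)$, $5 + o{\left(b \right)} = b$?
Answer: $\frac{26818}{3} \approx 8939.3$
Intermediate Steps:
$o{\left(b \right)} = -5 + b$
$x{\left(X \right)} = \frac{-5 + X}{X}$
$I = \frac{17}{3}$ ($I = 3 + \frac{\left(-4\right) \left(-4\right)}{6} = 3 + \frac{1}{6} \cdot 16 = 3 + \frac{8}{3} = \frac{17}{3} \approx 5.6667$)
$B{\left(m,q \right)} = \frac{8}{3} - 3 q$ ($B{\left(m,q \right)} = \frac{-5 - 3}{-3} + q \left(-3\right) = \left(- \frac{1}{3}\right) \left(-8\right) - 3 q = \frac{8}{3} - 3 q$)
$506 B{\left(I,-5 \right)} = 506 \left(\frac{8}{3} - -15\right) = 506 \left(\frac{8}{3} + 15\right) = 506 \cdot \frac{53}{3} = \frac{26818}{3}$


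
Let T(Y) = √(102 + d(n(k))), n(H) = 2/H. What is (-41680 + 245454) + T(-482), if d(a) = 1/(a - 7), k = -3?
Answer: 203774 + √53889/23 ≈ 2.0378e+5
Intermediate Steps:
d(a) = 1/(-7 + a)
T(Y) = √53889/23 (T(Y) = √(102 + 1/(-7 + 2/(-3))) = √(102 + 1/(-7 + 2*(-⅓))) = √(102 + 1/(-7 - ⅔)) = √(102 + 1/(-23/3)) = √(102 - 3/23) = √(2343/23) = √53889/23)
(-41680 + 245454) + T(-482) = (-41680 + 245454) + √53889/23 = 203774 + √53889/23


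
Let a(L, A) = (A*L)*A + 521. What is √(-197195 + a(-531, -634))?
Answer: I*√213635310 ≈ 14616.0*I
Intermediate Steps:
a(L, A) = 521 + L*A² (a(L, A) = L*A² + 521 = 521 + L*A²)
√(-197195 + a(-531, -634)) = √(-197195 + (521 - 531*(-634)²)) = √(-197195 + (521 - 531*401956)) = √(-197195 + (521 - 213438636)) = √(-197195 - 213438115) = √(-213635310) = I*√213635310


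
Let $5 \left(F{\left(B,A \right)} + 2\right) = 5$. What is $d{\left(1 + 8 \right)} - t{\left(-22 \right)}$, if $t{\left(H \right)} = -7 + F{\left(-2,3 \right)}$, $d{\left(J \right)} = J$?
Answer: $17$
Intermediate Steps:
$F{\left(B,A \right)} = -1$ ($F{\left(B,A \right)} = -2 + \frac{1}{5} \cdot 5 = -2 + 1 = -1$)
$t{\left(H \right)} = -8$ ($t{\left(H \right)} = -7 - 1 = -8$)
$d{\left(1 + 8 \right)} - t{\left(-22 \right)} = \left(1 + 8\right) - -8 = 9 + 8 = 17$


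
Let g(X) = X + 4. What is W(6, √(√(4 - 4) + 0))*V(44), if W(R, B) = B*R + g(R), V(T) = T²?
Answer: 19360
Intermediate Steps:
g(X) = 4 + X
W(R, B) = 4 + R + B*R (W(R, B) = B*R + (4 + R) = 4 + R + B*R)
W(6, √(√(4 - 4) + 0))*V(44) = (4 + 6 + √(√(4 - 4) + 0)*6)*44² = (4 + 6 + √(√0 + 0)*6)*1936 = (4 + 6 + √(0 + 0)*6)*1936 = (4 + 6 + √0*6)*1936 = (4 + 6 + 0*6)*1936 = (4 + 6 + 0)*1936 = 10*1936 = 19360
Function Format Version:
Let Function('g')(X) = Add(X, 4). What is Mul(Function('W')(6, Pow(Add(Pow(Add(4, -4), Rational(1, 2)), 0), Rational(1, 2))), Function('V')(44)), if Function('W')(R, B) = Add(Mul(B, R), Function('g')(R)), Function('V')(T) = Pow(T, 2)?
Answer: 19360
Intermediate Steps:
Function('g')(X) = Add(4, X)
Function('W')(R, B) = Add(4, R, Mul(B, R)) (Function('W')(R, B) = Add(Mul(B, R), Add(4, R)) = Add(4, R, Mul(B, R)))
Mul(Function('W')(6, Pow(Add(Pow(Add(4, -4), Rational(1, 2)), 0), Rational(1, 2))), Function('V')(44)) = Mul(Add(4, 6, Mul(Pow(Add(Pow(Add(4, -4), Rational(1, 2)), 0), Rational(1, 2)), 6)), Pow(44, 2)) = Mul(Add(4, 6, Mul(Pow(Add(Pow(0, Rational(1, 2)), 0), Rational(1, 2)), 6)), 1936) = Mul(Add(4, 6, Mul(Pow(Add(0, 0), Rational(1, 2)), 6)), 1936) = Mul(Add(4, 6, Mul(Pow(0, Rational(1, 2)), 6)), 1936) = Mul(Add(4, 6, Mul(0, 6)), 1936) = Mul(Add(4, 6, 0), 1936) = Mul(10, 1936) = 19360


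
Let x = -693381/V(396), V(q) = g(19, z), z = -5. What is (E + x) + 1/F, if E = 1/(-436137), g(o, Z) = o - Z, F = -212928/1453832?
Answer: -18636164492609/644901244 ≈ -28898.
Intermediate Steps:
F = -26616/181729 (F = -212928*1/1453832 = -26616/181729 ≈ -0.14646)
V(q) = 24 (V(q) = 19 - 1*(-5) = 19 + 5 = 24)
E = -1/436137 ≈ -2.2929e-6
x = -231127/8 (x = -693381/24 = -693381*1/24 = -231127/8 ≈ -28891.)
(E + x) + 1/F = (-1/436137 - 231127/8) + 1/(-26616/181729) = -100803036407/3489096 - 181729/26616 = -18636164492609/644901244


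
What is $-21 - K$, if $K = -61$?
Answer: $40$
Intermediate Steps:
$-21 - K = -21 - -61 = -21 + 61 = 40$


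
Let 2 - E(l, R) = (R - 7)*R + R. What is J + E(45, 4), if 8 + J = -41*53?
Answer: -2171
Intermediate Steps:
J = -2181 (J = -8 - 41*53 = -8 - 2173 = -2181)
E(l, R) = 2 - R - R*(-7 + R) (E(l, R) = 2 - ((R - 7)*R + R) = 2 - ((-7 + R)*R + R) = 2 - (R*(-7 + R) + R) = 2 - (R + R*(-7 + R)) = 2 + (-R - R*(-7 + R)) = 2 - R - R*(-7 + R))
J + E(45, 4) = -2181 + (2 - 1*4² + 6*4) = -2181 + (2 - 1*16 + 24) = -2181 + (2 - 16 + 24) = -2181 + 10 = -2171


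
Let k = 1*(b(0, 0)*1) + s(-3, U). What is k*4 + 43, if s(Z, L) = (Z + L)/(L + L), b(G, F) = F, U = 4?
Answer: 87/2 ≈ 43.500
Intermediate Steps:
s(Z, L) = (L + Z)/(2*L) (s(Z, L) = (L + Z)/((2*L)) = (L + Z)*(1/(2*L)) = (L + Z)/(2*L))
k = 1/8 (k = 1*(0*1) + (1/2)*(4 - 3)/4 = 1*0 + (1/2)*(1/4)*1 = 0 + 1/8 = 1/8 ≈ 0.12500)
k*4 + 43 = (1/8)*4 + 43 = 1/2 + 43 = 87/2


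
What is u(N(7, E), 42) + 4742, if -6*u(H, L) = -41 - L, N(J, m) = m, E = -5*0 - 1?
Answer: 28535/6 ≈ 4755.8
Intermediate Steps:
E = -1 (E = 0 - 1 = -1)
u(H, L) = 41/6 + L/6 (u(H, L) = -(-41 - L)/6 = 41/6 + L/6)
u(N(7, E), 42) + 4742 = (41/6 + (⅙)*42) + 4742 = (41/6 + 7) + 4742 = 83/6 + 4742 = 28535/6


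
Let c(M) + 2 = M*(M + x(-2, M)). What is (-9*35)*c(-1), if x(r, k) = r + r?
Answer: -945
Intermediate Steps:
x(r, k) = 2*r
c(M) = -2 + M*(-4 + M) (c(M) = -2 + M*(M + 2*(-2)) = -2 + M*(M - 4) = -2 + M*(-4 + M))
(-9*35)*c(-1) = (-9*35)*(-2 + (-1)**2 - 4*(-1)) = -315*(-2 + 1 + 4) = -315*3 = -945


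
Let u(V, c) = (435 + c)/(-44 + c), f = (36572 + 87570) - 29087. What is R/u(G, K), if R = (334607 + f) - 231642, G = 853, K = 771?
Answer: 71980270/603 ≈ 1.1937e+5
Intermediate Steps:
f = 95055 (f = 124142 - 29087 = 95055)
u(V, c) = (435 + c)/(-44 + c)
R = 198020 (R = (334607 + 95055) - 231642 = 429662 - 231642 = 198020)
R/u(G, K) = 198020/(((435 + 771)/(-44 + 771))) = 198020/((1206/727)) = 198020/(((1/727)*1206)) = 198020/(1206/727) = 198020*(727/1206) = 71980270/603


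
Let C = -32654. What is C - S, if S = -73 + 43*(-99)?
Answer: -28324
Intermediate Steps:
S = -4330 (S = -73 - 4257 = -4330)
C - S = -32654 - 1*(-4330) = -32654 + 4330 = -28324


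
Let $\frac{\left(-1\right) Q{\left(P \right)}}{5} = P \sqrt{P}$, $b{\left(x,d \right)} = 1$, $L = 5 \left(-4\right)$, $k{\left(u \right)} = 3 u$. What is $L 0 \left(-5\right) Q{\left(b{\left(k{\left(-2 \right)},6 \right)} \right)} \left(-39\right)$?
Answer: $0$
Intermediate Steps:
$L = -20$
$Q{\left(P \right)} = - 5 P^{\frac{3}{2}}$ ($Q{\left(P \right)} = - 5 P \sqrt{P} = - 5 P^{\frac{3}{2}}$)
$L 0 \left(-5\right) Q{\left(b{\left(k{\left(-2 \right)},6 \right)} \right)} \left(-39\right) = \left(-20\right) 0 \left(-5\right) \left(- 5 \cdot 1^{\frac{3}{2}}\right) \left(-39\right) = 0 \left(-5\right) \left(\left(-5\right) 1\right) \left(-39\right) = 0 \left(-5\right) \left(-39\right) = 0 \left(-39\right) = 0$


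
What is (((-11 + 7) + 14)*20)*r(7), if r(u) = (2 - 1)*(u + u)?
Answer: 2800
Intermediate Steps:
r(u) = 2*u (r(u) = 1*(2*u) = 2*u)
(((-11 + 7) + 14)*20)*r(7) = (((-11 + 7) + 14)*20)*(2*7) = ((-4 + 14)*20)*14 = (10*20)*14 = 200*14 = 2800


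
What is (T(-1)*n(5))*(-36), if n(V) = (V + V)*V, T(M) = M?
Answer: 1800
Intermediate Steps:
n(V) = 2*V² (n(V) = (2*V)*V = 2*V²)
(T(-1)*n(5))*(-36) = -2*5²*(-36) = -2*25*(-36) = -1*50*(-36) = -50*(-36) = 1800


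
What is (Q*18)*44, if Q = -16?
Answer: -12672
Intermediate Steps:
(Q*18)*44 = -16*18*44 = -288*44 = -12672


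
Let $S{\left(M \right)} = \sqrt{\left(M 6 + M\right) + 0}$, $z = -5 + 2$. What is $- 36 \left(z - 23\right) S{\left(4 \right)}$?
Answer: $1872 \sqrt{7} \approx 4952.8$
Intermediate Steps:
$z = -3$
$S{\left(M \right)} = \sqrt{7} \sqrt{M}$ ($S{\left(M \right)} = \sqrt{\left(6 M + M\right) + 0} = \sqrt{7 M + 0} = \sqrt{7 M} = \sqrt{7} \sqrt{M}$)
$- 36 \left(z - 23\right) S{\left(4 \right)} = - 36 \left(-3 - 23\right) \sqrt{7} \sqrt{4} = - 36 \left(-3 - 23\right) \sqrt{7} \cdot 2 = \left(-36\right) \left(-26\right) 2 \sqrt{7} = 936 \cdot 2 \sqrt{7} = 1872 \sqrt{7}$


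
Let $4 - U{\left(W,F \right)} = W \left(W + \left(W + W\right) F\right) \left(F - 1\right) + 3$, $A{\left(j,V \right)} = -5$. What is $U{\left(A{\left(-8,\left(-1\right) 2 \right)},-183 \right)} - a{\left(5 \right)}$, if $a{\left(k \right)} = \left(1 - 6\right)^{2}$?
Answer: $-1679024$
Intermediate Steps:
$a{\left(k \right)} = 25$ ($a{\left(k \right)} = \left(-5\right)^{2} = 25$)
$U{\left(W,F \right)} = 1 - W \left(-1 + F\right) \left(W + 2 F W\right)$ ($U{\left(W,F \right)} = 4 - \left(W \left(W + \left(W + W\right) F\right) \left(F - 1\right) + 3\right) = 4 - \left(W \left(W + 2 W F\right) \left(-1 + F\right) + 3\right) = 4 - \left(W \left(W + 2 F W\right) \left(-1 + F\right) + 3\right) = 4 - \left(W \left(-1 + F\right) \left(W + 2 F W\right) + 3\right) = 4 - \left(3 + W \left(-1 + F\right) \left(W + 2 F W\right)\right) = 1 - W \left(-1 + F\right) \left(W + 2 F W\right)$)
$U{\left(A{\left(-8,\left(-1\right) 2 \right)},-183 \right)} - a{\left(5 \right)} = \left(1 + \left(-5\right)^{2} - 183 \left(-5\right)^{2} - 2 \left(-183\right)^{2} \left(-5\right)^{2}\right) - 25 = \left(1 + 25 - 4575 - 66978 \cdot 25\right) - 25 = \left(1 + 25 - 4575 - 1674450\right) - 25 = -1678999 - 25 = -1679024$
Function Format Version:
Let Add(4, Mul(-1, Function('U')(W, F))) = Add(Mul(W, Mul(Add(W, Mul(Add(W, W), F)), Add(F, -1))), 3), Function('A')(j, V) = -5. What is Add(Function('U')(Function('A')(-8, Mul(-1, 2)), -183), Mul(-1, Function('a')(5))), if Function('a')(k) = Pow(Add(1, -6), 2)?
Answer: -1679024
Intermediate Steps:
Function('a')(k) = 25 (Function('a')(k) = Pow(-5, 2) = 25)
Function('U')(W, F) = Add(1, Mul(-1, W, Add(-1, F), Add(W, Mul(2, F, W)))) (Function('U')(W, F) = Add(4, Mul(-1, Add(Mul(W, Mul(Add(W, Mul(Add(W, W), F)), Add(F, -1))), 3))) = Add(4, Mul(-1, Add(Mul(W, Mul(Add(W, Mul(Mul(2, W), F)), Add(-1, F))), 3))) = Add(4, Mul(-1, Add(Mul(W, Mul(Add(W, Mul(2, F, W)), Add(-1, F))), 3))) = Add(4, Mul(-1, Add(Mul(W, Mul(Add(-1, F), Add(W, Mul(2, F, W)))), 3))) = Add(4, Mul(-1, Add(Mul(W, Add(-1, F), Add(W, Mul(2, F, W))), 3))) = Add(4, Mul(-1, Add(3, Mul(W, Add(-1, F), Add(W, Mul(2, F, W)))))) = Add(4, Add(-3, Mul(-1, W, Add(-1, F), Add(W, Mul(2, F, W))))) = Add(1, Mul(-1, W, Add(-1, F), Add(W, Mul(2, F, W)))))
Add(Function('U')(Function('A')(-8, Mul(-1, 2)), -183), Mul(-1, Function('a')(5))) = Add(Add(1, Pow(-5, 2), Mul(-183, Pow(-5, 2)), Mul(-2, Pow(-183, 2), Pow(-5, 2))), Mul(-1, 25)) = Add(Add(1, 25, Mul(-183, 25), Mul(-2, 33489, 25)), -25) = Add(Add(1, 25, -4575, -1674450), -25) = Add(-1678999, -25) = -1679024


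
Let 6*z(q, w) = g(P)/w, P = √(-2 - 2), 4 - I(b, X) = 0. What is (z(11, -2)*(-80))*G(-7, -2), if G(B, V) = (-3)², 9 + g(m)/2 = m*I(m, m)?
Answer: -1080 + 960*I ≈ -1080.0 + 960.0*I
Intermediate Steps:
I(b, X) = 4 (I(b, X) = 4 - 1*0 = 4 + 0 = 4)
P = 2*I (P = √(-4) = 2*I ≈ 2.0*I)
g(m) = -18 + 8*m (g(m) = -18 + 2*(m*4) = -18 + 2*(4*m) = -18 + 8*m)
z(q, w) = (-18 + 16*I)/(6*w) (z(q, w) = ((-18 + 8*(2*I))/w)/6 = ((-18 + 16*I)/w)/6 = (-18 + 16*I)/(6*w))
G(B, V) = 9
(z(11, -2)*(-80))*G(-7, -2) = (((⅓)*(-9 + 8*I)/(-2))*(-80))*9 = (((⅓)*(-½)*(-9 + 8*I))*(-80))*9 = ((3/2 - 4*I/3)*(-80))*9 = (-120 + 320*I/3)*9 = -1080 + 960*I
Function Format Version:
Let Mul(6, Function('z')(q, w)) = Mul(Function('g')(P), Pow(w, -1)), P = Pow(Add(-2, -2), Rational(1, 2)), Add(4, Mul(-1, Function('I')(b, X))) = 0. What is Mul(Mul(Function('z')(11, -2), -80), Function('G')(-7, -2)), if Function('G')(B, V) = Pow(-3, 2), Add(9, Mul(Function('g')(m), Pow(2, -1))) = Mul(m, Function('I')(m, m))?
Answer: Add(-1080, Mul(960, I)) ≈ Add(-1080.0, Mul(960.00, I))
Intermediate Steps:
Function('I')(b, X) = 4 (Function('I')(b, X) = Add(4, Mul(-1, 0)) = Add(4, 0) = 4)
P = Mul(2, I) (P = Pow(-4, Rational(1, 2)) = Mul(2, I) ≈ Mul(2.0000, I))
Function('g')(m) = Add(-18, Mul(8, m)) (Function('g')(m) = Add(-18, Mul(2, Mul(m, 4))) = Add(-18, Mul(2, Mul(4, m))) = Add(-18, Mul(8, m)))
Function('z')(q, w) = Mul(Rational(1, 6), Pow(w, -1), Add(-18, Mul(16, I))) (Function('z')(q, w) = Mul(Rational(1, 6), Mul(Add(-18, Mul(8, Mul(2, I))), Pow(w, -1))) = Mul(Rational(1, 6), Mul(Add(-18, Mul(16, I)), Pow(w, -1))) = Mul(Rational(1, 6), Mul(Pow(w, -1), Add(-18, Mul(16, I)))) = Mul(Rational(1, 6), Pow(w, -1), Add(-18, Mul(16, I))))
Function('G')(B, V) = 9
Mul(Mul(Function('z')(11, -2), -80), Function('G')(-7, -2)) = Mul(Mul(Mul(Rational(1, 3), Pow(-2, -1), Add(-9, Mul(8, I))), -80), 9) = Mul(Mul(Mul(Rational(1, 3), Rational(-1, 2), Add(-9, Mul(8, I))), -80), 9) = Mul(Mul(Add(Rational(3, 2), Mul(Rational(-4, 3), I)), -80), 9) = Mul(Add(-120, Mul(Rational(320, 3), I)), 9) = Add(-1080, Mul(960, I))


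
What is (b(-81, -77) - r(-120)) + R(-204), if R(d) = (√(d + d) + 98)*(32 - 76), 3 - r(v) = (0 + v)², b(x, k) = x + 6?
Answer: 10010 - 88*I*√102 ≈ 10010.0 - 888.76*I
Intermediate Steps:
b(x, k) = 6 + x
r(v) = 3 - v² (r(v) = 3 - (0 + v)² = 3 - v²)
R(d) = -4312 - 44*√2*√d (R(d) = (√(2*d) + 98)*(-44) = (√2*√d + 98)*(-44) = (98 + √2*√d)*(-44) = -4312 - 44*√2*√d)
(b(-81, -77) - r(-120)) + R(-204) = ((6 - 81) - (3 - 1*(-120)²)) + (-4312 - 44*√2*√(-204)) = (-75 - (3 - 1*14400)) + (-4312 - 44*√2*2*I*√51) = (-75 - (3 - 14400)) + (-4312 - 88*I*√102) = (-75 - 1*(-14397)) + (-4312 - 88*I*√102) = (-75 + 14397) + (-4312 - 88*I*√102) = 14322 + (-4312 - 88*I*√102) = 10010 - 88*I*√102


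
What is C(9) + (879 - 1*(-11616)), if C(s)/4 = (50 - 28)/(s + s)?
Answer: 112499/9 ≈ 12500.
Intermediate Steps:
C(s) = 44/s (C(s) = 4*((50 - 28)/(s + s)) = 4*(22/((2*s))) = 4*(22*(1/(2*s))) = 4*(11/s) = 44/s)
C(9) + (879 - 1*(-11616)) = 44/9 + (879 - 1*(-11616)) = 44*(⅑) + (879 + 11616) = 44/9 + 12495 = 112499/9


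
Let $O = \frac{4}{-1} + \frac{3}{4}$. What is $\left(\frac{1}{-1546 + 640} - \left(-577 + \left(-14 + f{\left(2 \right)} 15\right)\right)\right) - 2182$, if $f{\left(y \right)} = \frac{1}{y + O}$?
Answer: $- \frac{1430575}{906} \approx -1579.0$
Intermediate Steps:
$O = - \frac{13}{4}$ ($O = 4 \left(-1\right) + 3 \cdot \frac{1}{4} = -4 + \frac{3}{4} = - \frac{13}{4} \approx -3.25$)
$f{\left(y \right)} = \frac{1}{- \frac{13}{4} + y}$ ($f{\left(y \right)} = \frac{1}{y - \frac{13}{4}} = \frac{1}{- \frac{13}{4} + y}$)
$\left(\frac{1}{-1546 + 640} - \left(-577 + \left(-14 + f{\left(2 \right)} 15\right)\right)\right) - 2182 = \left(\frac{1}{-1546 + 640} - \left(-577 - \left(14 - \frac{4}{-13 + 4 \cdot 2} \cdot 15\right)\right)\right) - 2182 = \left(\frac{1}{-906} - \left(-577 - \left(14 - \frac{4}{-13 + 8} \cdot 15\right)\right)\right) - 2182 = \left(- \frac{1}{906} - \left(-577 - \left(14 - \frac{4}{-5} \cdot 15\right)\right)\right) - 2182 = \left(- \frac{1}{906} - \left(-577 - \left(14 - 4 \left(- \frac{1}{5}\right) 15\right)\right)\right) - 2182 = \left(- \frac{1}{906} - \left(-577 - 26\right)\right) - 2182 = \left(- \frac{1}{906} - -603\right) - 2182 = \left(- \frac{1}{906} + 603\right) - 2182 = \frac{546317}{906} - 2182 = - \frac{1430575}{906}$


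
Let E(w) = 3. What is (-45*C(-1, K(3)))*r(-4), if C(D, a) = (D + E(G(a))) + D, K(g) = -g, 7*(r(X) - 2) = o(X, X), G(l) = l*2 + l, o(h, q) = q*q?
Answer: -1350/7 ≈ -192.86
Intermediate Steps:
o(h, q) = q**2
G(l) = 3*l (G(l) = 2*l + l = 3*l)
r(X) = 2 + X**2/7
C(D, a) = 3 + 2*D (C(D, a) = (D + 3) + D = (3 + D) + D = 3 + 2*D)
(-45*C(-1, K(3)))*r(-4) = (-45*(3 + 2*(-1)))*(2 + (1/7)*(-4)**2) = (-45*(3 - 2))*(2 + (1/7)*16) = (-45*1)*(2 + 16/7) = -45*30/7 = -1350/7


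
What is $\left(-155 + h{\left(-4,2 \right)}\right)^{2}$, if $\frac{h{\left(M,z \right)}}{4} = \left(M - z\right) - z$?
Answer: $34969$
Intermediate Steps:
$h{\left(M,z \right)} = - 8 z + 4 M$ ($h{\left(M,z \right)} = 4 \left(\left(M - z\right) - z\right) = 4 \left(M - 2 z\right) = - 8 z + 4 M$)
$\left(-155 + h{\left(-4,2 \right)}\right)^{2} = \left(-155 + \left(\left(-8\right) 2 + 4 \left(-4\right)\right)\right)^{2} = \left(-155 - 32\right)^{2} = \left(-187\right)^{2} = 34969$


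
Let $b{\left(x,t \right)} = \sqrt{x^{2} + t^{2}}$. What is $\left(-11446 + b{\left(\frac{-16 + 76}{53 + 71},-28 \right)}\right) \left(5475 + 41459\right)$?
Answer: $-537206564 + 1514 \sqrt{753649} \approx -5.3589 \cdot 10^{8}$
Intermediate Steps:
$b{\left(x,t \right)} = \sqrt{t^{2} + x^{2}}$
$\left(-11446 + b{\left(\frac{-16 + 76}{53 + 71},-28 \right)}\right) \left(5475 + 41459\right) = \left(-11446 + \sqrt{\left(-28\right)^{2} + \left(\frac{-16 + 76}{53 + 71}\right)^{2}}\right) \left(5475 + 41459\right) = \left(-11446 + \sqrt{784 + \left(\frac{60}{124}\right)^{2}}\right) 46934 = \left(-11446 + \sqrt{784 + \left(60 \cdot \frac{1}{124}\right)^{2}}\right) 46934 = \left(-11446 + \sqrt{784 + \left(\frac{15}{31}\right)^{2}}\right) 46934 = \left(-11446 + \sqrt{784 + \frac{225}{961}}\right) 46934 = \left(-11446 + \sqrt{\frac{753649}{961}}\right) 46934 = \left(-11446 + \frac{\sqrt{753649}}{31}\right) 46934 = -537206564 + 1514 \sqrt{753649}$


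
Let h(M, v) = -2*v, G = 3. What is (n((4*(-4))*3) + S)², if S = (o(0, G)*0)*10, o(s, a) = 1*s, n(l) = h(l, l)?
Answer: 9216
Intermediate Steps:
n(l) = -2*l
o(s, a) = s
S = 0 (S = (0*0)*10 = 0*10 = 0)
(n((4*(-4))*3) + S)² = (-2*4*(-4)*3 + 0)² = (-(-32)*3 + 0)² = (-2*(-48) + 0)² = (96 + 0)² = 96² = 9216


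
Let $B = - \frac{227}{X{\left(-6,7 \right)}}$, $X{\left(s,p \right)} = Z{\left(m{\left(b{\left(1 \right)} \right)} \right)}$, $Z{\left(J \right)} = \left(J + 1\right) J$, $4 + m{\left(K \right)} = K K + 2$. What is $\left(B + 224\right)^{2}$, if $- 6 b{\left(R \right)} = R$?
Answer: $\frac{68878952704}{6175225} \approx 11154.0$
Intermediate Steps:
$b{\left(R \right)} = - \frac{R}{6}$
$m{\left(K \right)} = -2 + K^{2}$ ($m{\left(K \right)} = -4 + \left(K K + 2\right) = -4 + \left(K^{2} + 2\right) = -4 + \left(2 + K^{2}\right) = -2 + K^{2}$)
$Z{\left(J \right)} = J \left(1 + J\right)$ ($Z{\left(J \right)} = \left(1 + J\right) J = J \left(1 + J\right)$)
$X{\left(s,p \right)} = \frac{2485}{1296}$ ($X{\left(s,p \right)} = \left(-2 + \left(\left(- \frac{1}{6}\right) 1\right)^{2}\right) \left(1 - \left(2 - \left(\left(- \frac{1}{6}\right) 1\right)^{2}\right)\right) = \left(-2 + \left(- \frac{1}{6}\right)^{2}\right) \left(1 - \left(2 - \left(- \frac{1}{6}\right)^{2}\right)\right) = \left(-2 + \frac{1}{36}\right) \left(1 + \left(-2 + \frac{1}{36}\right)\right) = - \frac{71 \left(1 - \frac{71}{36}\right)}{36} = \left(- \frac{71}{36}\right) \left(- \frac{35}{36}\right) = \frac{2485}{1296}$)
$B = - \frac{294192}{2485}$ ($B = - \frac{227}{\frac{2485}{1296}} = \left(-227\right) \frac{1296}{2485} = - \frac{294192}{2485} \approx -118.39$)
$\left(B + 224\right)^{2} = \left(- \frac{294192}{2485} + 224\right)^{2} = \left(\frac{262448}{2485}\right)^{2} = \frac{68878952704}{6175225}$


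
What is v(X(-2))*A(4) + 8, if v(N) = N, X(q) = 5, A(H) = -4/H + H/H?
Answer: 8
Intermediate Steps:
A(H) = 1 - 4/H (A(H) = -4/H + 1 = 1 - 4/H)
v(X(-2))*A(4) + 8 = 5*((-4 + 4)/4) + 8 = 5*((1/4)*0) + 8 = 5*0 + 8 = 0 + 8 = 8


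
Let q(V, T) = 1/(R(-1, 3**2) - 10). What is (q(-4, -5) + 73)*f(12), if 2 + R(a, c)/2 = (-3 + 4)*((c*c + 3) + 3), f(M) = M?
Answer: 35043/40 ≈ 876.08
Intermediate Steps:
R(a, c) = 8 + 2*c**2 (R(a, c) = -4 + 2*((-3 + 4)*((c*c + 3) + 3)) = -4 + 2*(1*((c**2 + 3) + 3)) = -4 + 2*(1*((3 + c**2) + 3)) = -4 + 2*(1*(6 + c**2)) = -4 + 2*(6 + c**2) = -4 + (12 + 2*c**2) = 8 + 2*c**2)
q(V, T) = 1/160 (q(V, T) = 1/((8 + 2*(3**2)**2) - 10) = 1/((8 + 2*9**2) - 10) = 1/((8 + 2*81) - 10) = 1/((8 + 162) - 10) = 1/(170 - 10) = 1/160)
(q(-4, -5) + 73)*f(12) = (1/160 + 73)*12 = (11681/160)*12 = 35043/40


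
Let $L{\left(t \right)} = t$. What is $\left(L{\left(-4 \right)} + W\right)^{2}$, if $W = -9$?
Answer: $169$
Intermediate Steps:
$\left(L{\left(-4 \right)} + W\right)^{2} = \left(-4 - 9\right)^{2} = \left(-13\right)^{2} = 169$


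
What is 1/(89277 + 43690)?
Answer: 1/132967 ≈ 7.5207e-6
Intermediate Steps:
1/(89277 + 43690) = 1/132967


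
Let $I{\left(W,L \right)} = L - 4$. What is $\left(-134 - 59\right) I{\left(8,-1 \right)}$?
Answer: $965$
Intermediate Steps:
$I{\left(W,L \right)} = -4 + L$ ($I{\left(W,L \right)} = L - 4 = -4 + L$)
$\left(-134 - 59\right) I{\left(8,-1 \right)} = \left(-134 - 59\right) \left(-4 - 1\right) = \left(-193\right) \left(-5\right) = 965$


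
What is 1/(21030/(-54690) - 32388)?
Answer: -1823/59044025 ≈ -3.0875e-5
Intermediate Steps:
1/(21030/(-54690) - 32388) = 1/(21030*(-1/54690) - 32388) = 1/(-701/1823 - 32388) = 1/(-59044025/1823) = -1823/59044025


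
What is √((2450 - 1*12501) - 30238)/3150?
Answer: I*√40289/3150 ≈ 0.063721*I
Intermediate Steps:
√((2450 - 1*12501) - 30238)/3150 = √((2450 - 12501) - 30238)*(1/3150) = √(-10051 - 30238)*(1/3150) = √(-40289)*(1/3150) = (I*√40289)*(1/3150) = I*√40289/3150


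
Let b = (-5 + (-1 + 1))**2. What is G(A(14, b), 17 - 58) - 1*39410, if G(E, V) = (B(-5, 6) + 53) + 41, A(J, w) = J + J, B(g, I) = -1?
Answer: -39317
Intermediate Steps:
b = 25 (b = (-5 + 0)**2 = (-5)**2 = 25)
A(J, w) = 2*J
G(E, V) = 93 (G(E, V) = (-1 + 53) + 41 = 52 + 41 = 93)
G(A(14, b), 17 - 58) - 1*39410 = 93 - 1*39410 = 93 - 39410 = -39317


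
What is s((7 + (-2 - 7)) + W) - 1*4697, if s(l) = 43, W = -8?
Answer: -4654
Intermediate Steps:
s((7 + (-2 - 7)) + W) - 1*4697 = 43 - 1*4697 = 43 - 4697 = -4654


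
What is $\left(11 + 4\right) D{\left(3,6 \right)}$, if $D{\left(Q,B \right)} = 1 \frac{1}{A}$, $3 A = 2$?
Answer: $\frac{45}{2} \approx 22.5$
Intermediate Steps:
$A = \frac{2}{3}$ ($A = \frac{1}{3} \cdot 2 = \frac{2}{3} \approx 0.66667$)
$D{\left(Q,B \right)} = \frac{3}{2}$ ($D{\left(Q,B \right)} = 1 \frac{1}{\frac{2}{3}} = 1 \cdot \frac{3}{2} = \frac{3}{2}$)
$\left(11 + 4\right) D{\left(3,6 \right)} = \left(11 + 4\right) \frac{3}{2} = 15 \cdot \frac{3}{2} = \frac{45}{2}$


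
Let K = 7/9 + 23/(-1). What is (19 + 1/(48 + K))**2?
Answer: 19509889/53824 ≈ 362.48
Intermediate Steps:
K = -200/9 (K = 7*(1/9) + 23*(-1) = 7/9 - 23 = -200/9 ≈ -22.222)
(19 + 1/(48 + K))**2 = (19 + 1/(48 - 200/9))**2 = (19 + 1/(232/9))**2 = (19 + 9/232)**2 = (4417/232)**2 = 19509889/53824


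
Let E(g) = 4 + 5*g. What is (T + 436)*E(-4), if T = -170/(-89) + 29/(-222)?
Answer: -69197176/9879 ≈ -7004.5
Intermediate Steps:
T = 35159/19758 (T = -170*(-1/89) + 29*(-1/222) = 170/89 - 29/222 = 35159/19758 ≈ 1.7795)
(T + 436)*E(-4) = (35159/19758 + 436)*(4 + 5*(-4)) = 8649647*(4 - 20)/19758 = (8649647/19758)*(-16) = -69197176/9879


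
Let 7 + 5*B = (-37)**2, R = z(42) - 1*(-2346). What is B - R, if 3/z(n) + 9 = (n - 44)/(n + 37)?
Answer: -7391199/3565 ≈ -2073.3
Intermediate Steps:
z(n) = 3/(-9 + (-44 + n)/(37 + n)) (z(n) = 3/(-9 + (n - 44)/(n + 37)) = 3/(-9 + (-44 + n)/(37 + n)))
R = 1672461/713 (R = 3*(-37 - 1*42)/(377 + 8*42) - 1*(-2346) = 3*(-37 - 42)/(377 + 336) + 2346 = 3*(-79)/713 + 2346 = 3*(1/713)*(-79) + 2346 = -237/713 + 2346 = 1672461/713 ≈ 2345.7)
B = 1362/5 (B = -7/5 + (1/5)*(-37)**2 = -7/5 + (1/5)*1369 = -7/5 + 1369/5 = 1362/5 ≈ 272.40)
B - R = 1362/5 - 1*1672461/713 = 1362/5 - 1672461/713 = -7391199/3565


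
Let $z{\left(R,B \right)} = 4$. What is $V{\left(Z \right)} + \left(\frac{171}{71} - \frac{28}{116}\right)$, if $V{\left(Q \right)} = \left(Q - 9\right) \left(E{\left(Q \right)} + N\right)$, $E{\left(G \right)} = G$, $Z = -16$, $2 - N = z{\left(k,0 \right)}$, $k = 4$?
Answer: $\frac{931012}{2059} \approx 452.17$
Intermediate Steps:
$N = -2$ ($N = 2 - 4 = -2$)
$V{\left(Q \right)} = \left(-9 + Q\right) \left(-2 + Q\right)$ ($V{\left(Q \right)} = \left(Q - 9\right) \left(Q - 2\right) = \left(-9 + Q\right) \left(-2 + Q\right)$)
$V{\left(Z \right)} + \left(\frac{171}{71} - \frac{28}{116}\right) = \left(18 + \left(-16\right)^{2} - -176\right) + \left(\frac{171}{71} - \frac{28}{116}\right) = \left(18 + 256 + 176\right) + \left(171 \cdot \frac{1}{71} - \frac{7}{29}\right) = 450 + \left(\frac{171}{71} - \frac{7}{29}\right) = 450 + \frac{4462}{2059} = \frac{931012}{2059}$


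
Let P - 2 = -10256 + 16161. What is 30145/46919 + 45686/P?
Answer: 2321607949/277150533 ≈ 8.3767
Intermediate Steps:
P = 5907 (P = 2 + (-10256 + 16161) = 2 + 5905 = 5907)
30145/46919 + 45686/P = 30145/46919 + 45686/5907 = 2321607949/277150533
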